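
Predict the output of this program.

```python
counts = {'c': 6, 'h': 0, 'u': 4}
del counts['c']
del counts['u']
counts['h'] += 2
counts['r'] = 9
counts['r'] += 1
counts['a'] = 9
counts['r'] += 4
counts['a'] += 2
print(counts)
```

{'h': 2, 'r': 14, 'a': 11}

del 'c' → {'h': 0, 'u': 4}
del 'u' → {'h': 0}
counts['h'] = 0+2 = 2 → {'h': 2}
counts['r'] = 9 → {'h': 2, 'r': 9}
counts['r'] = 9+1 = 10 → {'h': 2, 'r': 10}
counts['a'] = 9 → {'h': 2, 'r': 10, 'a': 9}
counts['r'] = 10+4 = 14 → {'h': 2, 'r': 14, 'a': 9}
counts['a'] = 9+2 = 11 → {'h': 2, 'r': 14, 'a': 11}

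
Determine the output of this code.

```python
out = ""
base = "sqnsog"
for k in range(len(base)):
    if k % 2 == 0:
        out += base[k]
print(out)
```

sno

k=0: add 's' → 's'
k=1: skip
k=2: add 'n' → 'sn'
k=3: skip
k=4: add 'o' → 'sno'
k=5: skip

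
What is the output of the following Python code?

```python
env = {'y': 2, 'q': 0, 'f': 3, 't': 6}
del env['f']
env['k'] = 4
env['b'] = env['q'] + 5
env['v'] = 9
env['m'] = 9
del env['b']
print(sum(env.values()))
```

del 'f' → {'y': 2, 'q': 0, 't': 6}
env['k'] = 4 → {'y': 2, 'q': 0, 't': 6, 'k': 4}
env['b'] = env['q']+5 = 5 → {'y': 2, 'q': 0, 't': 6, 'k': 4, 'b': 5}
env['v'] = 9 → {'y': 2, 'q': 0, 't': 6, 'k': 4, 'b': 5, 'v': 9}
env['m'] = 9 → {'y': 2, 'q': 0, 't': 6, 'k': 4, 'b': 5, 'v': 9, 'm': 9}
del 'b' → {'y': 2, 'q': 0, 't': 6, 'k': 4, 'v': 9, 'm': 9}
sum of values = 30

30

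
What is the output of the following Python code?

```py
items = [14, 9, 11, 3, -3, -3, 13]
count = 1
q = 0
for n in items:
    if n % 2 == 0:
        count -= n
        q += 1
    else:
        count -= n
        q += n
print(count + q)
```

n=14: even, count = 1-14 = -13; q=1
n=9: not even, count = (-13)-9 = -22; q=10
n=11: not even, count = (-22)-11 = -33; q=21
n=3: not even, count = (-33)-3 = -36; q=24
n=-3: not even, count = (-36)-(-3) = -33; q=21
n=-3: not even, count = (-33)-(-3) = -30; q=18
n=13: not even, count = (-30)-13 = -43; q=31
count+q = (-43)+31 = -12

-12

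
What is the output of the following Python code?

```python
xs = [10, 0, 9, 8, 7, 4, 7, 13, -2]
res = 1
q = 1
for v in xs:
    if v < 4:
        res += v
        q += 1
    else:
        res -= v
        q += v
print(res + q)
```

v=10: not <4, res = 1-10 = -9; q=11
v=0: <4, res = (-9)+0 = -9; q=12
v=9: not <4, res = (-9)-9 = -18; q=21
v=8: not <4, res = (-18)-8 = -26; q=29
v=7: not <4, res = (-26)-7 = -33; q=36
v=4: not <4, res = (-33)-4 = -37; q=40
v=7: not <4, res = (-37)-7 = -44; q=47
v=13: not <4, res = (-44)-13 = -57; q=60
v=-2: <4, res = (-57)+(-2) = -59; q=61
res+q = (-59)+61 = 2

2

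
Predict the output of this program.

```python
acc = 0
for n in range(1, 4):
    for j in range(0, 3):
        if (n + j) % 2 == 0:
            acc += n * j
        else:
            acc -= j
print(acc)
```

n=1,j=0: odd sum, acc = 0-0 = 0
n=1,j=1: even sum, acc = 0+1 = 1
n=1,j=2: odd sum, acc = 1-2 = -1
n=2,j=0: even sum, acc = (-1)+0 = -1
n=2,j=1: odd sum, acc = (-1)-1 = -2
n=2,j=2: even sum, acc = (-2)+4 = 2
n=3,j=0: odd sum, acc = 2-0 = 2
n=3,j=1: even sum, acc = 2+3 = 5
n=3,j=2: odd sum, acc = 5-2 = 3

3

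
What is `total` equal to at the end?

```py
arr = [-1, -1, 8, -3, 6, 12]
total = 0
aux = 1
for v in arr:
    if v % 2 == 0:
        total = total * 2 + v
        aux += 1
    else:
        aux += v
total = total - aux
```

57

v=-1: not even; aux=0
v=-1: not even; aux=-1
v=8: even, total = 0*2+8 = 8; aux=0
v=-3: not even; aux=-3
v=6: even, total = 8*2+6 = 22; aux=-2
v=12: even, total = 22*2+12 = 56; aux=-1
total-aux = 56-(-1) = 57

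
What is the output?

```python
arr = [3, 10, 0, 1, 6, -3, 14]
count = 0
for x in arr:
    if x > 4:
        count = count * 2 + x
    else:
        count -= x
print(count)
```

x=3: not >4, count = 0-3 = -3
x=10: >4, count = (-3)*2+10 = 4
x=0: not >4, count = 4-0 = 4
x=1: not >4, count = 4-1 = 3
x=6: >4, count = 3*2+6 = 12
x=-3: not >4, count = 12-(-3) = 15
x=14: >4, count = 15*2+14 = 44

44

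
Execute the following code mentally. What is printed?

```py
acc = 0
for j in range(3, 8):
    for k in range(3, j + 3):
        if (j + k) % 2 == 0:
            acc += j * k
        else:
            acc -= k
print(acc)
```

360

j=3,k=3: even sum, acc = 0+9 = 9
j=3,k=4: odd sum, acc = 9-4 = 5
j=3,k=5: even sum, acc = 5+15 = 20
j=4,k=3: odd sum, acc = 20-3 = 17
j=4,k=4: even sum, acc = 17+16 = 33
j=4,k=5: odd sum, acc = 33-5 = 28
j=4,k=6: even sum, acc = 28+24 = 52
j=5,k=3: even sum, acc = 52+15 = 67
j=5,k=4: odd sum, acc = 67-4 = 63
j=5,k=5: even sum, acc = 63+25 = 88
j=5,k=6: odd sum, acc = 88-6 = 82
j=5,k=7: even sum, acc = 82+35 = 117
j=6,k=3: odd sum, acc = 117-3 = 114
j=6,k=4: even sum, acc = 114+24 = 138
j=6,k=5: odd sum, acc = 138-5 = 133
j=6,k=6: even sum, acc = 133+36 = 169
j=6,k=7: odd sum, acc = 169-7 = 162
j=6,k=8: even sum, acc = 162+48 = 210
j=7,k=3: even sum, acc = 210+21 = 231
j=7,k=4: odd sum, acc = 231-4 = 227
j=7,k=5: even sum, acc = 227+35 = 262
j=7,k=6: odd sum, acc = 262-6 = 256
j=7,k=7: even sum, acc = 256+49 = 305
j=7,k=8: odd sum, acc = 305-8 = 297
j=7,k=9: even sum, acc = 297+63 = 360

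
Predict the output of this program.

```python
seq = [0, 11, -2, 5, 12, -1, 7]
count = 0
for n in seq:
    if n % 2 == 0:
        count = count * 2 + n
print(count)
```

8

n=0: even, count = 0*2+0 = 0
n=11: not even
n=-2: even, count = 0*2+(-2) = -2
n=5: not even
n=12: even, count = (-2)*2+12 = 8
n=-1: not even
n=7: not even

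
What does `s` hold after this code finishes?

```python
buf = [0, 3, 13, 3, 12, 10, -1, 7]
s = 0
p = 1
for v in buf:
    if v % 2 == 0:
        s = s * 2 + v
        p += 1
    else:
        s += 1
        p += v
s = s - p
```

19

v=0: even, s = 0*2+0 = 0; p=2
v=3: not even, s = 0+1 = 1; p=5
v=13: not even, s = 1+1 = 2; p=18
v=3: not even, s = 2+1 = 3; p=21
v=12: even, s = 3*2+12 = 18; p=22
v=10: even, s = 18*2+10 = 46; p=23
v=-1: not even, s = 46+1 = 47; p=22
v=7: not even, s = 47+1 = 48; p=29
s-p = 48-29 = 19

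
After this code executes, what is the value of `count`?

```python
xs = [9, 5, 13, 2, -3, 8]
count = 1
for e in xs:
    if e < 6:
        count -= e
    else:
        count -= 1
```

-6

e=9: not <6, count = 1-1 = 0
e=5: <6, count = 0-5 = -5
e=13: not <6, count = (-5)-1 = -6
e=2: <6, count = (-6)-2 = -8
e=-3: <6, count = (-8)-(-3) = -5
e=8: not <6, count = (-5)-1 = -6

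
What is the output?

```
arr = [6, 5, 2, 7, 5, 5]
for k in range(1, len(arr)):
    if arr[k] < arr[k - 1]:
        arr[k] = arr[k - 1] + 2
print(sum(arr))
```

k=1: 5<6, arr[1] = 6+2 = 8 → [6, 8, 2, 7, 5, 5]
k=2: 2<8, arr[2] = 8+2 = 10 → [6, 8, 10, 7, 5, 5]
k=3: 7<10, arr[3] = 10+2 = 12 → [6, 8, 10, 12, 5, 5]
k=4: 5<12, arr[4] = 12+2 = 14 → [6, 8, 10, 12, 14, 5]
k=5: 5<14, arr[5] = 14+2 = 16 → [6, 8, 10, 12, 14, 16]
sum = 66

66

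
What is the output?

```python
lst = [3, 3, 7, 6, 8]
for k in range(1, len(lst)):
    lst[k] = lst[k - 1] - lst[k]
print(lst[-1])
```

-21

k=1: lst[1] = 3-3 = 0 → [3, 0, 7, 6, 8]
k=2: lst[2] = 0-7 = -7 → [3, 0, -7, 6, 8]
k=3: lst[3] = (-7)-6 = -13 → [3, 0, -7, -13, 8]
k=4: lst[4] = (-13)-8 = -21 → [3, 0, -7, -13, -21]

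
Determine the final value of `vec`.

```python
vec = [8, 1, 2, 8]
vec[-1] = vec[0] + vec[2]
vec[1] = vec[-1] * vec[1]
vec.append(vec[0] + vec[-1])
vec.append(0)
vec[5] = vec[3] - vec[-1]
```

[8, 10, 2, 10, 18, 10]

vec[-1] = vec[0]+vec[2] = 8+2 = 10 → [8, 1, 2, 10]
vec[1] = vec[-1]*vec[1] = 10*1 = 10 → [8, 10, 2, 10]
append vec[0]+vec[-1] = 8+10 = 18 → [8, 10, 2, 10, 18]
append 0 → [8, 10, 2, 10, 18, 0]
vec[5] = vec[3]-vec[-1] = 10-0 = 10 → [8, 10, 2, 10, 18, 10]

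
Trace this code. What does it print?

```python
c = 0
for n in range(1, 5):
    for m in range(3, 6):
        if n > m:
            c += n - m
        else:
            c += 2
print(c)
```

23

n=1,m=3: not 1>3, c = 0+2 = 2
n=1,m=4: not 1>4, c = 2+2 = 4
n=1,m=5: not 1>5, c = 4+2 = 6
n=2,m=3: not 2>3, c = 6+2 = 8
n=2,m=4: not 2>4, c = 8+2 = 10
n=2,m=5: not 2>5, c = 10+2 = 12
n=3,m=3: not 3>3, c = 12+2 = 14
n=3,m=4: not 3>4, c = 14+2 = 16
n=3,m=5: not 3>5, c = 16+2 = 18
n=4,m=3: 4>3, c = 18+1 = 19
n=4,m=4: not 4>4, c = 19+2 = 21
n=4,m=5: not 4>5, c = 21+2 = 23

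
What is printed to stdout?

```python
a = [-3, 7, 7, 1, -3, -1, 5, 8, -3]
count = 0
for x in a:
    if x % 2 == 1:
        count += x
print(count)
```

x=-3: odd, count = 0+(-3) = -3
x=7: odd, count = (-3)+7 = 4
x=7: odd, count = 4+7 = 11
x=1: odd, count = 11+1 = 12
x=-3: odd, count = 12+(-3) = 9
x=-1: odd, count = 9+(-1) = 8
x=5: odd, count = 8+5 = 13
x=8: not odd
x=-3: odd, count = 13+(-3) = 10

10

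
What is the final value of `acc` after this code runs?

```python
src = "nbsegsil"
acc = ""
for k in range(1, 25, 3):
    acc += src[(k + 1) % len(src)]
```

k=1: add src[2]='s' → 's'
k=4: add src[5]='s' → 'ss'
k=7: add src[0]='n' → 'ssn'
k=10: add src[3]='e' → 'ssne'
k=13: add src[6]='i' → 'ssnei'
k=16: add src[1]='b' → 'ssneib'
k=19: add src[4]='g' → 'ssneibg'
k=22: add src[7]='l' → 'ssneibgl'

'ssneibgl'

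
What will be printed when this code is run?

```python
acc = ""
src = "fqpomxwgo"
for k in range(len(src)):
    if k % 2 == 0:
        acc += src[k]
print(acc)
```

fpmwo

k=0: add 'f' → 'f'
k=1: skip
k=2: add 'p' → 'fp'
k=3: skip
k=4: add 'm' → 'fpm'
k=5: skip
k=6: add 'w' → 'fpmw'
k=7: skip
k=8: add 'o' → 'fpmwo'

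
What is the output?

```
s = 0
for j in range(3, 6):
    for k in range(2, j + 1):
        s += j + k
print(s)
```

j=3,k=2: s = 0+5 = 5
j=3,k=3: s = 5+6 = 11
j=4,k=2: s = 11+6 = 17
j=4,k=3: s = 17+7 = 24
j=4,k=4: s = 24+8 = 32
j=5,k=2: s = 32+7 = 39
j=5,k=3: s = 39+8 = 47
j=5,k=4: s = 47+9 = 56
j=5,k=5: s = 56+10 = 66

66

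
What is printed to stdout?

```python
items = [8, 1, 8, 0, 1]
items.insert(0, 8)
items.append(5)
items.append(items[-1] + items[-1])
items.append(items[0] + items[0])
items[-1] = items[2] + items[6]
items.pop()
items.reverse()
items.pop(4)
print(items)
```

insert 8 at 0 → [8, 8, 1, 8, 0, 1]
append 5 → [8, 8, 1, 8, 0, 1, 5]
append items[-1]+items[-1] = 5+5 = 10 → [8, 8, 1, 8, 0, 1, 5, 10]
append items[0]+items[0] = 8+8 = 16 → [8, 8, 1, 8, 0, 1, 5, 10, 16]
items[-1] = items[2]+items[6] = 1+5 = 6 → [8, 8, 1, 8, 0, 1, 5, 10, 6]
pop() removes 6 → [8, 8, 1, 8, 0, 1, 5, 10]
reverse → [10, 5, 1, 0, 8, 1, 8, 8]
pop(4) removes 8 → [10, 5, 1, 0, 1, 8, 8]

[10, 5, 1, 0, 1, 8, 8]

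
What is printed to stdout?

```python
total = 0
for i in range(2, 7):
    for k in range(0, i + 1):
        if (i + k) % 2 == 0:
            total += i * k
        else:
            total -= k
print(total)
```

135

i=2,k=0: even sum, total = 0+0 = 0
i=2,k=1: odd sum, total = 0-1 = -1
i=2,k=2: even sum, total = (-1)+4 = 3
i=3,k=0: odd sum, total = 3-0 = 3
i=3,k=1: even sum, total = 3+3 = 6
i=3,k=2: odd sum, total = 6-2 = 4
i=3,k=3: even sum, total = 4+9 = 13
i=4,k=0: even sum, total = 13+0 = 13
i=4,k=1: odd sum, total = 13-1 = 12
i=4,k=2: even sum, total = 12+8 = 20
i=4,k=3: odd sum, total = 20-3 = 17
i=4,k=4: even sum, total = 17+16 = 33
i=5,k=0: odd sum, total = 33-0 = 33
i=5,k=1: even sum, total = 33+5 = 38
i=5,k=2: odd sum, total = 38-2 = 36
i=5,k=3: even sum, total = 36+15 = 51
i=5,k=4: odd sum, total = 51-4 = 47
i=5,k=5: even sum, total = 47+25 = 72
i=6,k=0: even sum, total = 72+0 = 72
i=6,k=1: odd sum, total = 72-1 = 71
i=6,k=2: even sum, total = 71+12 = 83
i=6,k=3: odd sum, total = 83-3 = 80
i=6,k=4: even sum, total = 80+24 = 104
i=6,k=5: odd sum, total = 104-5 = 99
i=6,k=6: even sum, total = 99+36 = 135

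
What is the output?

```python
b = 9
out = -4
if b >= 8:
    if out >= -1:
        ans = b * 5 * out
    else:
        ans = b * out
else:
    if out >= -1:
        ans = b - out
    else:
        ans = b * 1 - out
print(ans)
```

b=9, out=-4
b >= 8 is True; out >= -1 is False
→ ans = b * out = -36

-36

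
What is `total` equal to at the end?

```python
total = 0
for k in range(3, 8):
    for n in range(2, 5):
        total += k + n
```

k=3,n=2: total = 0+5 = 5
k=3,n=3: total = 5+6 = 11
k=3,n=4: total = 11+7 = 18
k=4,n=2: total = 18+6 = 24
k=4,n=3: total = 24+7 = 31
k=4,n=4: total = 31+8 = 39
k=5,n=2: total = 39+7 = 46
k=5,n=3: total = 46+8 = 54
k=5,n=4: total = 54+9 = 63
k=6,n=2: total = 63+8 = 71
k=6,n=3: total = 71+9 = 80
k=6,n=4: total = 80+10 = 90
k=7,n=2: total = 90+9 = 99
k=7,n=3: total = 99+10 = 109
k=7,n=4: total = 109+11 = 120

120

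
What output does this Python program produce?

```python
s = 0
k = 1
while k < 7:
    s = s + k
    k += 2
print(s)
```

k=1: s = 0+1 = 1
k=3: s = 1+3 = 4
k=5: s = 4+5 = 9

9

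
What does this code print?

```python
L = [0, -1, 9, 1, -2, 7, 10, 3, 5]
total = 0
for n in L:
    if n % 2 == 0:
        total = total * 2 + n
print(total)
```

6

n=0: even, total = 0*2+0 = 0
n=-1: not even
n=9: not even
n=1: not even
n=-2: even, total = 0*2+(-2) = -2
n=7: not even
n=10: even, total = (-2)*2+10 = 6
n=3: not even
n=5: not even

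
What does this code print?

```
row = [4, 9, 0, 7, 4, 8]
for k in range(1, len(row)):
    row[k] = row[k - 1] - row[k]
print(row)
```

[4, -5, -5, -12, -16, -24]

k=1: row[1] = 4-9 = -5 → [4, -5, 0, 7, 4, 8]
k=2: row[2] = (-5)-0 = -5 → [4, -5, -5, 7, 4, 8]
k=3: row[3] = (-5)-7 = -12 → [4, -5, -5, -12, 4, 8]
k=4: row[4] = (-12)-4 = -16 → [4, -5, -5, -12, -16, 8]
k=5: row[5] = (-16)-8 = -24 → [4, -5, -5, -12, -16, -24]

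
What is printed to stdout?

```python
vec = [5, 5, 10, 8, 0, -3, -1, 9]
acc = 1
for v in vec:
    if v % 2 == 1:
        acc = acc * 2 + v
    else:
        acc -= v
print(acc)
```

3

v=5: odd, acc = 1*2+5 = 7
v=5: odd, acc = 7*2+5 = 19
v=10: not odd, acc = 19-10 = 9
v=8: not odd, acc = 9-8 = 1
v=0: not odd, acc = 1-0 = 1
v=-3: odd, acc = 1*2+(-3) = -1
v=-1: odd, acc = (-1)*2+(-1) = -3
v=9: odd, acc = (-3)*2+9 = 3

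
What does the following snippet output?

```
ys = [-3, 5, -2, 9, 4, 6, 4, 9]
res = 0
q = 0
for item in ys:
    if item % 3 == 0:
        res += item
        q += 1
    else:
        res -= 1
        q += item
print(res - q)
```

item=-3: %3==0, res = 0+(-3) = -3; q=1
item=5: not %3==0, res = (-3)-1 = -4; q=6
item=-2: not %3==0, res = (-4)-1 = -5; q=4
item=9: %3==0, res = (-5)+9 = 4; q=5
item=4: not %3==0, res = 4-1 = 3; q=9
item=6: %3==0, res = 3+6 = 9; q=10
item=4: not %3==0, res = 9-1 = 8; q=14
item=9: %3==0, res = 8+9 = 17; q=15
res-q = 17-15 = 2

2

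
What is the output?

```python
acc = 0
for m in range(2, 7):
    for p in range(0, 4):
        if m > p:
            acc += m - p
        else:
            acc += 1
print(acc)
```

54

m=2,p=0: 2>0, acc = 0+2 = 2
m=2,p=1: 2>1, acc = 2+1 = 3
m=2,p=2: not 2>2, acc = 3+1 = 4
m=2,p=3: not 2>3, acc = 4+1 = 5
m=3,p=0: 3>0, acc = 5+3 = 8
m=3,p=1: 3>1, acc = 8+2 = 10
m=3,p=2: 3>2, acc = 10+1 = 11
m=3,p=3: not 3>3, acc = 11+1 = 12
m=4,p=0: 4>0, acc = 12+4 = 16
m=4,p=1: 4>1, acc = 16+3 = 19
m=4,p=2: 4>2, acc = 19+2 = 21
m=4,p=3: 4>3, acc = 21+1 = 22
m=5,p=0: 5>0, acc = 22+5 = 27
m=5,p=1: 5>1, acc = 27+4 = 31
m=5,p=2: 5>2, acc = 31+3 = 34
m=5,p=3: 5>3, acc = 34+2 = 36
m=6,p=0: 6>0, acc = 36+6 = 42
m=6,p=1: 6>1, acc = 42+5 = 47
m=6,p=2: 6>2, acc = 47+4 = 51
m=6,p=3: 6>3, acc = 51+3 = 54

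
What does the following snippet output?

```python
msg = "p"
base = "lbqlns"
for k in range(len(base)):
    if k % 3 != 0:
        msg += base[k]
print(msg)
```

pbqns

k=0: skip
k=1: add 'b' → 'pb'
k=2: add 'q' → 'pbq'
k=3: skip
k=4: add 'n' → 'pbqn'
k=5: add 's' → 'pbqns'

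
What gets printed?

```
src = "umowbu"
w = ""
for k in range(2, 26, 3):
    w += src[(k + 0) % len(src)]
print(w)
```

k=2: add src[2]='o' → 'o'
k=5: add src[5]='u' → 'ou'
k=8: add src[2]='o' → 'ouo'
k=11: add src[5]='u' → 'ouou'
k=14: add src[2]='o' → 'ououo'
k=17: add src[5]='u' → 'ououou'
k=20: add src[2]='o' → 'ouououo'
k=23: add src[5]='u' → 'ouououou'

ouououou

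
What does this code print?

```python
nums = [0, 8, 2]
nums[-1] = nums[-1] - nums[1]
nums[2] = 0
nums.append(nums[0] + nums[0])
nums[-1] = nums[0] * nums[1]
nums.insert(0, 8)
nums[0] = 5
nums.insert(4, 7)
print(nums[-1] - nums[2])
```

-8

nums[-1] = nums[-1]-nums[1] = 2-8 = -6 → [0, 8, -6]
nums[2] = 0 → [0, 8, 0]
append nums[0]+nums[0] = 0+0 = 0 → [0, 8, 0, 0]
nums[-1] = nums[0]*nums[1] = 0*8 = 0 → [0, 8, 0, 0]
insert 8 at 0 → [8, 0, 8, 0, 0]
nums[0] = 5 → [5, 0, 8, 0, 0]
insert 7 at 4 → [5, 0, 8, 0, 7, 0]
nums[-1]-nums[2] = 0-8 = -8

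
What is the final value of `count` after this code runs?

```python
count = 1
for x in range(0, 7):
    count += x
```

22

x=0: count = 1+0 = 1
x=1: count = 1+1 = 2
x=2: count = 2+2 = 4
x=3: count = 4+3 = 7
x=4: count = 7+4 = 11
x=5: count = 11+5 = 16
x=6: count = 16+6 = 22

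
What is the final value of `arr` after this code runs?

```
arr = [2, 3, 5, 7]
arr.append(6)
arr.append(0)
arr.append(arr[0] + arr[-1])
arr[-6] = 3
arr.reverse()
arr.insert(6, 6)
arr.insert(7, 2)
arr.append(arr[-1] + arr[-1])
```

[2, 0, 6, 7, 5, 3, 6, 2, 2, 4]

append 6 → [2, 3, 5, 7, 6]
append 0 → [2, 3, 5, 7, 6, 0]
append arr[0]+arr[-1] = 2+0 = 2 → [2, 3, 5, 7, 6, 0, 2]
arr[-6] = 3 → [2, 3, 5, 7, 6, 0, 2]
reverse → [2, 0, 6, 7, 5, 3, 2]
insert 6 at 6 → [2, 0, 6, 7, 5, 3, 6, 2]
insert 2 at 7 → [2, 0, 6, 7, 5, 3, 6, 2, 2]
append arr[-1]+arr[-1] = 2+2 = 4 → [2, 0, 6, 7, 5, 3, 6, 2, 2, 4]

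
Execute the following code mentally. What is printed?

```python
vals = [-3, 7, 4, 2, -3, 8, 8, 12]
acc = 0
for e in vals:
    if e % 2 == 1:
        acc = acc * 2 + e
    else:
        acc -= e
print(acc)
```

e=-3: odd, acc = 0*2+(-3) = -3
e=7: odd, acc = (-3)*2+7 = 1
e=4: not odd, acc = 1-4 = -3
e=2: not odd, acc = (-3)-2 = -5
e=-3: odd, acc = (-5)*2+(-3) = -13
e=8: not odd, acc = (-13)-8 = -21
e=8: not odd, acc = (-21)-8 = -29
e=12: not odd, acc = (-29)-12 = -41

-41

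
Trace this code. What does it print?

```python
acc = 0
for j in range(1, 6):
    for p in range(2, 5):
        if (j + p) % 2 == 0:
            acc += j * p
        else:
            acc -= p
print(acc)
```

j=1,p=2: odd sum, acc = 0-2 = -2
j=1,p=3: even sum, acc = (-2)+3 = 1
j=1,p=4: odd sum, acc = 1-4 = -3
j=2,p=2: even sum, acc = (-3)+4 = 1
j=2,p=3: odd sum, acc = 1-3 = -2
j=2,p=4: even sum, acc = (-2)+8 = 6
j=3,p=2: odd sum, acc = 6-2 = 4
j=3,p=3: even sum, acc = 4+9 = 13
j=3,p=4: odd sum, acc = 13-4 = 9
j=4,p=2: even sum, acc = 9+8 = 17
j=4,p=3: odd sum, acc = 17-3 = 14
j=4,p=4: even sum, acc = 14+16 = 30
j=5,p=2: odd sum, acc = 30-2 = 28
j=5,p=3: even sum, acc = 28+15 = 43
j=5,p=4: odd sum, acc = 43-4 = 39

39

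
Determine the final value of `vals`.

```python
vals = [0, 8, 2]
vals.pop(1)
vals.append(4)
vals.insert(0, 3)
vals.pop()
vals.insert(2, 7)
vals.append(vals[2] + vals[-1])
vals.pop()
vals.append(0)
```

[3, 0, 7, 2, 0]

pop(1) removes 8 → [0, 2]
append 4 → [0, 2, 4]
insert 3 at 0 → [3, 0, 2, 4]
pop() removes 4 → [3, 0, 2]
insert 7 at 2 → [3, 0, 7, 2]
append vals[2]+vals[-1] = 7+2 = 9 → [3, 0, 7, 2, 9]
pop() removes 9 → [3, 0, 7, 2]
append 0 → [3, 0, 7, 2, 0]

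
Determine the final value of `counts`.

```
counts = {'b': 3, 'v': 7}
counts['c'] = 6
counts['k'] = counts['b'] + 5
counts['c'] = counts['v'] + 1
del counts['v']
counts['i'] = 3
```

{'b': 3, 'c': 8, 'k': 8, 'i': 3}

counts['c'] = 6 → {'b': 3, 'v': 7, 'c': 6}
counts['k'] = counts['b']+5 = 8 → {'b': 3, 'v': 7, 'c': 6, 'k': 8}
counts['c'] = counts['v']+1 = 8 → {'b': 3, 'v': 7, 'c': 8, 'k': 8}
del 'v' → {'b': 3, 'c': 8, 'k': 8}
counts['i'] = 3 → {'b': 3, 'c': 8, 'k': 8, 'i': 3}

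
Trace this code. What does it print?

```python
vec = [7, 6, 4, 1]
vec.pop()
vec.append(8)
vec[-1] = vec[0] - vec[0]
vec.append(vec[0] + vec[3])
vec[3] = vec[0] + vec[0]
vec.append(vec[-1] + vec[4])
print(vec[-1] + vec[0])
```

21

pop() removes 1 → [7, 6, 4]
append 8 → [7, 6, 4, 8]
vec[-1] = vec[0]-vec[0] = 7-7 = 0 → [7, 6, 4, 0]
append vec[0]+vec[3] = 7+0 = 7 → [7, 6, 4, 0, 7]
vec[3] = vec[0]+vec[0] = 7+7 = 14 → [7, 6, 4, 14, 7]
append vec[-1]+vec[4] = 7+7 = 14 → [7, 6, 4, 14, 7, 14]
vec[-1]+vec[0] = 14+7 = 21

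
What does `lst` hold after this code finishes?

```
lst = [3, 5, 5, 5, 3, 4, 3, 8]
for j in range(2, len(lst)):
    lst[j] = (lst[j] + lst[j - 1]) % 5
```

j=2: lst[2] = (5+5)%5 = 0 → [3, 5, 0, 5, 3, 4, 3, 8]
j=3: lst[3] = (5+0)%5 = 0 → [3, 5, 0, 0, 3, 4, 3, 8]
j=4: lst[4] = (3+0)%5 = 3 → [3, 5, 0, 0, 3, 4, 3, 8]
j=5: lst[5] = (4+3)%5 = 2 → [3, 5, 0, 0, 3, 2, 3, 8]
j=6: lst[6] = (3+2)%5 = 0 → [3, 5, 0, 0, 3, 2, 0, 8]
j=7: lst[7] = (8+0)%5 = 3 → [3, 5, 0, 0, 3, 2, 0, 3]

[3, 5, 0, 0, 3, 2, 0, 3]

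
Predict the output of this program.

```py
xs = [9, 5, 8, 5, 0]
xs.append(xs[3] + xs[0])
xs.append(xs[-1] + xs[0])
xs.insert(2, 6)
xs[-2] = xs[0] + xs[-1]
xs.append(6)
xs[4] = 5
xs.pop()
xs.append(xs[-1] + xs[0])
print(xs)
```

[9, 5, 6, 8, 5, 0, 32, 23, 32]

append xs[3]+xs[0] = 5+9 = 14 → [9, 5, 8, 5, 0, 14]
append xs[-1]+xs[0] = 14+9 = 23 → [9, 5, 8, 5, 0, 14, 23]
insert 6 at 2 → [9, 5, 6, 8, 5, 0, 14, 23]
xs[-2] = xs[0]+xs[-1] = 9+23 = 32 → [9, 5, 6, 8, 5, 0, 32, 23]
append 6 → [9, 5, 6, 8, 5, 0, 32, 23, 6]
xs[4] = 5 → [9, 5, 6, 8, 5, 0, 32, 23, 6]
pop() removes 6 → [9, 5, 6, 8, 5, 0, 32, 23]
append xs[-1]+xs[0] = 23+9 = 32 → [9, 5, 6, 8, 5, 0, 32, 23, 32]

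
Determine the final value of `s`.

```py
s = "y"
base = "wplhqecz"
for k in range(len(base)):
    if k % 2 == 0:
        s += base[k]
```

'ywlqc'

k=0: add 'w' → 'yw'
k=1: skip
k=2: add 'l' → 'ywl'
k=3: skip
k=4: add 'q' → 'ywlq'
k=5: skip
k=6: add 'c' → 'ywlqc'
k=7: skip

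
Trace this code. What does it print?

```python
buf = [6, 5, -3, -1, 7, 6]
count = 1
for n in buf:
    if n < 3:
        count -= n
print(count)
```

5

n=6: not <3
n=5: not <3
n=-3: <3, count = 1-(-3) = 4
n=-1: <3, count = 4-(-1) = 5
n=7: not <3
n=6: not <3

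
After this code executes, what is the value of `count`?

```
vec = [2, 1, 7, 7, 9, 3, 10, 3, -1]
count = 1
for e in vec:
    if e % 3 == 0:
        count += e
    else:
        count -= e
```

e=2: not %3==0, count = 1-2 = -1
e=1: not %3==0, count = (-1)-1 = -2
e=7: not %3==0, count = (-2)-7 = -9
e=7: not %3==0, count = (-9)-7 = -16
e=9: %3==0, count = (-16)+9 = -7
e=3: %3==0, count = (-7)+3 = -4
e=10: not %3==0, count = (-4)-10 = -14
e=3: %3==0, count = (-14)+3 = -11
e=-1: not %3==0, count = (-11)-(-1) = -10

-10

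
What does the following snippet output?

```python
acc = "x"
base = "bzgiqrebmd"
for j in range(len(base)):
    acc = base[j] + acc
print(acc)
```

j=0: prepend 'b' → 'bx'
j=1: prepend 'z' → 'zbx'
j=2: prepend 'g' → 'gzbx'
j=3: prepend 'i' → 'igzbx'
j=4: prepend 'q' → 'qigzbx'
j=5: prepend 'r' → 'rqigzbx'
j=6: prepend 'e' → 'erqigzbx'
j=7: prepend 'b' → 'berqigzbx'
j=8: prepend 'm' → 'mberqigzbx'
j=9: prepend 'd' → 'dmberqigzbx'

dmberqigzbx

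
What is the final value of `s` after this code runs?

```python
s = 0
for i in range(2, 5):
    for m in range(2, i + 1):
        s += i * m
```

i=2,m=2: s = 0+4 = 4
i=3,m=2: s = 4+6 = 10
i=3,m=3: s = 10+9 = 19
i=4,m=2: s = 19+8 = 27
i=4,m=3: s = 27+12 = 39
i=4,m=4: s = 39+16 = 55

55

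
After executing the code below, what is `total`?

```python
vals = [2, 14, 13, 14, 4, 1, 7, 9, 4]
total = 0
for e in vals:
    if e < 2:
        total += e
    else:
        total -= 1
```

-7

e=2: not <2, total = 0-1 = -1
e=14: not <2, total = (-1)-1 = -2
e=13: not <2, total = (-2)-1 = -3
e=14: not <2, total = (-3)-1 = -4
e=4: not <2, total = (-4)-1 = -5
e=1: <2, total = (-5)+1 = -4
e=7: not <2, total = (-4)-1 = -5
e=9: not <2, total = (-5)-1 = -6
e=4: not <2, total = (-6)-1 = -7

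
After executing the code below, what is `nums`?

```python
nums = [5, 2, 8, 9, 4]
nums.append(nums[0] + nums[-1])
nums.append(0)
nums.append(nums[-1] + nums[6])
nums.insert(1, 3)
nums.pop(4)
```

[5, 3, 2, 8, 4, 9, 0, 0]

append nums[0]+nums[-1] = 5+4 = 9 → [5, 2, 8, 9, 4, 9]
append 0 → [5, 2, 8, 9, 4, 9, 0]
append nums[-1]+nums[6] = 0+0 = 0 → [5, 2, 8, 9, 4, 9, 0, 0]
insert 3 at 1 → [5, 3, 2, 8, 9, 4, 9, 0, 0]
pop(4) removes 9 → [5, 3, 2, 8, 4, 9, 0, 0]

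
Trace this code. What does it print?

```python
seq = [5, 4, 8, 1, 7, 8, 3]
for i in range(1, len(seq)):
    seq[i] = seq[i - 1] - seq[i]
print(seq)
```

[5, 1, -7, -8, -15, -23, -26]

i=1: seq[1] = 5-4 = 1 → [5, 1, 8, 1, 7, 8, 3]
i=2: seq[2] = 1-8 = -7 → [5, 1, -7, 1, 7, 8, 3]
i=3: seq[3] = (-7)-1 = -8 → [5, 1, -7, -8, 7, 8, 3]
i=4: seq[4] = (-8)-7 = -15 → [5, 1, -7, -8, -15, 8, 3]
i=5: seq[5] = (-15)-8 = -23 → [5, 1, -7, -8, -15, -23, 3]
i=6: seq[6] = (-23)-3 = -26 → [5, 1, -7, -8, -15, -23, -26]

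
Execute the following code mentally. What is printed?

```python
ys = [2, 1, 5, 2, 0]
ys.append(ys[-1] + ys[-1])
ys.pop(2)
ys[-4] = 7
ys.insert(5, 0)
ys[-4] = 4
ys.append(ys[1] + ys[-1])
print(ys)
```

append ys[-1]+ys[-1] = 0+0 = 0 → [2, 1, 5, 2, 0, 0]
pop(2) removes 5 → [2, 1, 2, 0, 0]
ys[-4] = 7 → [2, 7, 2, 0, 0]
insert 0 at 5 → [2, 7, 2, 0, 0, 0]
ys[-4] = 4 → [2, 7, 4, 0, 0, 0]
append ys[1]+ys[-1] = 7+0 = 7 → [2, 7, 4, 0, 0, 0, 7]

[2, 7, 4, 0, 0, 0, 7]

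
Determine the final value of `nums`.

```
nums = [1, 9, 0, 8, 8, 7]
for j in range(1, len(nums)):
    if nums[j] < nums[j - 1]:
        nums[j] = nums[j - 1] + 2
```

[1, 9, 11, 13, 15, 17]

j=1: 9>=1, unchanged → [1, 9, 0, 8, 8, 7]
j=2: 0<9, nums[2] = 9+2 = 11 → [1, 9, 11, 8, 8, 7]
j=3: 8<11, nums[3] = 11+2 = 13 → [1, 9, 11, 13, 8, 7]
j=4: 8<13, nums[4] = 13+2 = 15 → [1, 9, 11, 13, 15, 7]
j=5: 7<15, nums[5] = 15+2 = 17 → [1, 9, 11, 13, 15, 17]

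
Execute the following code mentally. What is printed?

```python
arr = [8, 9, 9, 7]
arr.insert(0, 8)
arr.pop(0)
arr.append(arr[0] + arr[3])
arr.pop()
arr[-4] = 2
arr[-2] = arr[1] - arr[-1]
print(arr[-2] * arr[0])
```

insert 8 at 0 → [8, 8, 9, 9, 7]
pop(0) removes 8 → [8, 9, 9, 7]
append arr[0]+arr[3] = 8+7 = 15 → [8, 9, 9, 7, 15]
pop() removes 15 → [8, 9, 9, 7]
arr[-4] = 2 → [2, 9, 9, 7]
arr[-2] = arr[1]-arr[-1] = 9-7 = 2 → [2, 9, 2, 7]
arr[-2]*arr[0] = 2*2 = 4

4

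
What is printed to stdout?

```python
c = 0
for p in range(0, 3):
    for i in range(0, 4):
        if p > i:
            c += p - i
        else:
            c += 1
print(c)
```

p=0,i=0: not 0>0, c = 0+1 = 1
p=0,i=1: not 0>1, c = 1+1 = 2
p=0,i=2: not 0>2, c = 2+1 = 3
p=0,i=3: not 0>3, c = 3+1 = 4
p=1,i=0: 1>0, c = 4+1 = 5
p=1,i=1: not 1>1, c = 5+1 = 6
p=1,i=2: not 1>2, c = 6+1 = 7
p=1,i=3: not 1>3, c = 7+1 = 8
p=2,i=0: 2>0, c = 8+2 = 10
p=2,i=1: 2>1, c = 10+1 = 11
p=2,i=2: not 2>2, c = 11+1 = 12
p=2,i=3: not 2>3, c = 12+1 = 13

13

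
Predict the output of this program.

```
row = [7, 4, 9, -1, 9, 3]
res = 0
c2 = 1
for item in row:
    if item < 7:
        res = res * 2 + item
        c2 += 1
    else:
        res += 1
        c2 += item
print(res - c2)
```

item=7: not <7, res = 0+1 = 1; c2=8
item=4: <7, res = 1*2+4 = 6; c2=9
item=9: not <7, res = 6+1 = 7; c2=18
item=-1: <7, res = 7*2+(-1) = 13; c2=19
item=9: not <7, res = 13+1 = 14; c2=28
item=3: <7, res = 14*2+3 = 31; c2=29
res-c2 = 31-29 = 2

2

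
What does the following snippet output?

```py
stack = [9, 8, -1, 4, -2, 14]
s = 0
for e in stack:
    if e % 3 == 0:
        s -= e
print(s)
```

e=9: %3==0, s = 0-9 = -9
e=8: not %3==0
e=-1: not %3==0
e=4: not %3==0
e=-2: not %3==0
e=14: not %3==0

-9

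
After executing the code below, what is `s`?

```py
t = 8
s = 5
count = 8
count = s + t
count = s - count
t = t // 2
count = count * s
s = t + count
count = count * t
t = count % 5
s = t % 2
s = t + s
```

0

count = 5+8 = 13
count = 5-13 = -8
t = 8//2 = 4
count = (-8)*5 = -40
s = 4+(-40) = -36
count = (-40)*4 = -160
t = (-160)%5 = 0
s = 0%2 = 0
s = 0+0 = 0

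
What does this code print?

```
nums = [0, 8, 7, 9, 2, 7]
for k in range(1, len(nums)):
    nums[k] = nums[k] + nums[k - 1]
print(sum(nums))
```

k=1: nums[1] = 8+0 = 8 → [0, 8, 7, 9, 2, 7]
k=2: nums[2] = 7+8 = 15 → [0, 8, 15, 9, 2, 7]
k=3: nums[3] = 9+15 = 24 → [0, 8, 15, 24, 2, 7]
k=4: nums[4] = 2+24 = 26 → [0, 8, 15, 24, 26, 7]
k=5: nums[5] = 7+26 = 33 → [0, 8, 15, 24, 26, 33]
sum = 106

106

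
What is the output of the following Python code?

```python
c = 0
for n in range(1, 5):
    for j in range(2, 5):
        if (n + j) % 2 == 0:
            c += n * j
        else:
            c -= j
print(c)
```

30

n=1,j=2: odd sum, c = 0-2 = -2
n=1,j=3: even sum, c = (-2)+3 = 1
n=1,j=4: odd sum, c = 1-4 = -3
n=2,j=2: even sum, c = (-3)+4 = 1
n=2,j=3: odd sum, c = 1-3 = -2
n=2,j=4: even sum, c = (-2)+8 = 6
n=3,j=2: odd sum, c = 6-2 = 4
n=3,j=3: even sum, c = 4+9 = 13
n=3,j=4: odd sum, c = 13-4 = 9
n=4,j=2: even sum, c = 9+8 = 17
n=4,j=3: odd sum, c = 17-3 = 14
n=4,j=4: even sum, c = 14+16 = 30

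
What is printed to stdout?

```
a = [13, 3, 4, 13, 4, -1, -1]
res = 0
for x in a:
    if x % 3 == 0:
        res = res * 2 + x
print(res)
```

x=13: not %3==0
x=3: %3==0, res = 0*2+3 = 3
x=4: not %3==0
x=13: not %3==0
x=4: not %3==0
x=-1: not %3==0
x=-1: not %3==0

3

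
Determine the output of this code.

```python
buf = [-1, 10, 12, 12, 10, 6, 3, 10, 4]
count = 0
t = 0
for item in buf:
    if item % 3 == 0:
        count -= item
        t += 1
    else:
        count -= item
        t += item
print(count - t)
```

item=-1: not %3==0, count = 0-(-1) = 1; t=-1
item=10: not %3==0, count = 1-10 = -9; t=9
item=12: %3==0, count = (-9)-12 = -21; t=10
item=12: %3==0, count = (-21)-12 = -33; t=11
item=10: not %3==0, count = (-33)-10 = -43; t=21
item=6: %3==0, count = (-43)-6 = -49; t=22
item=3: %3==0, count = (-49)-3 = -52; t=23
item=10: not %3==0, count = (-52)-10 = -62; t=33
item=4: not %3==0, count = (-62)-4 = -66; t=37
count-t = (-66)-37 = -103

-103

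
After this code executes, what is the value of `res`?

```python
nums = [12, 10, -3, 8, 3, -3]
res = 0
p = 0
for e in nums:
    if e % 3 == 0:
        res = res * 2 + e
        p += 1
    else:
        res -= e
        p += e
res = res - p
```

-47

e=12: %3==0, res = 0*2+12 = 12; p=1
e=10: not %3==0, res = 12-10 = 2; p=11
e=-3: %3==0, res = 2*2+(-3) = 1; p=12
e=8: not %3==0, res = 1-8 = -7; p=20
e=3: %3==0, res = (-7)*2+3 = -11; p=21
e=-3: %3==0, res = (-11)*2+(-3) = -25; p=22
res-p = (-25)-22 = -47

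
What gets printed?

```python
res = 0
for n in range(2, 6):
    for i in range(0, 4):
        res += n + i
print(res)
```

n=2,i=0: res = 0+2 = 2
n=2,i=1: res = 2+3 = 5
n=2,i=2: res = 5+4 = 9
n=2,i=3: res = 9+5 = 14
n=3,i=0: res = 14+3 = 17
n=3,i=1: res = 17+4 = 21
n=3,i=2: res = 21+5 = 26
n=3,i=3: res = 26+6 = 32
n=4,i=0: res = 32+4 = 36
n=4,i=1: res = 36+5 = 41
n=4,i=2: res = 41+6 = 47
n=4,i=3: res = 47+7 = 54
n=5,i=0: res = 54+5 = 59
n=5,i=1: res = 59+6 = 65
n=5,i=2: res = 65+7 = 72
n=5,i=3: res = 72+8 = 80

80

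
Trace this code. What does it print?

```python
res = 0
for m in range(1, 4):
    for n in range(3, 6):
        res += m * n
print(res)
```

72

m=1,n=3: res = 0+3 = 3
m=1,n=4: res = 3+4 = 7
m=1,n=5: res = 7+5 = 12
m=2,n=3: res = 12+6 = 18
m=2,n=4: res = 18+8 = 26
m=2,n=5: res = 26+10 = 36
m=3,n=3: res = 36+9 = 45
m=3,n=4: res = 45+12 = 57
m=3,n=5: res = 57+15 = 72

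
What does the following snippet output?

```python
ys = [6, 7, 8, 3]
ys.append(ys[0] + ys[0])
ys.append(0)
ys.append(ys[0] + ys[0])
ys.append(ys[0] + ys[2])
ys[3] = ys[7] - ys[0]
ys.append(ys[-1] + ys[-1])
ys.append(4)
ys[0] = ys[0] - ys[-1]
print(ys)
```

[2, 7, 8, 8, 12, 0, 12, 14, 28, 4]

append ys[0]+ys[0] = 6+6 = 12 → [6, 7, 8, 3, 12]
append 0 → [6, 7, 8, 3, 12, 0]
append ys[0]+ys[0] = 6+6 = 12 → [6, 7, 8, 3, 12, 0, 12]
append ys[0]+ys[2] = 6+8 = 14 → [6, 7, 8, 3, 12, 0, 12, 14]
ys[3] = ys[7]-ys[0] = 14-6 = 8 → [6, 7, 8, 8, 12, 0, 12, 14]
append ys[-1]+ys[-1] = 14+14 = 28 → [6, 7, 8, 8, 12, 0, 12, 14, 28]
append 4 → [6, 7, 8, 8, 12, 0, 12, 14, 28, 4]
ys[0] = ys[0]-ys[-1] = 6-4 = 2 → [2, 7, 8, 8, 12, 0, 12, 14, 28, 4]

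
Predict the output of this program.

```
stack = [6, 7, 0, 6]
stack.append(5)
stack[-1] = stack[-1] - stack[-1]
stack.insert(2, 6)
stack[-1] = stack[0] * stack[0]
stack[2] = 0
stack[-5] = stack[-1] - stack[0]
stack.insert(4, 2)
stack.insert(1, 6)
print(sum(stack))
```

86

append 5 → [6, 7, 0, 6, 5]
stack[-1] = stack[-1]-stack[-1] = 5-5 = 0 → [6, 7, 0, 6, 0]
insert 6 at 2 → [6, 7, 6, 0, 6, 0]
stack[-1] = stack[0]*stack[0] = 6*6 = 36 → [6, 7, 6, 0, 6, 36]
stack[2] = 0 → [6, 7, 0, 0, 6, 36]
stack[-5] = stack[-1]-stack[0] = 36-6 = 30 → [6, 30, 0, 0, 6, 36]
insert 2 at 4 → [6, 30, 0, 0, 2, 6, 36]
insert 6 at 1 → [6, 6, 30, 0, 0, 2, 6, 36]
sum = 86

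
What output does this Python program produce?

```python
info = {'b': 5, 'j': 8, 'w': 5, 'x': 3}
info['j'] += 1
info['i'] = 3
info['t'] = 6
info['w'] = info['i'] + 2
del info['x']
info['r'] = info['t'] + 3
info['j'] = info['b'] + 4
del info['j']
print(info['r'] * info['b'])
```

45

info['j'] = 8+1 = 9 → {'b': 5, 'j': 9, 'w': 5, 'x': 3}
info['i'] = 3 → {'b': 5, 'j': 9, 'w': 5, 'x': 3, 'i': 3}
info['t'] = 6 → {'b': 5, 'j': 9, 'w': 5, 'x': 3, 'i': 3, 't': 6}
info['w'] = info['i']+2 = 5 → {'b': 5, 'j': 9, 'w': 5, 'x': 3, 'i': 3, 't': 6}
del 'x' → {'b': 5, 'j': 9, 'w': 5, 'i': 3, 't': 6}
info['r'] = info['t']+3 = 9 → {'b': 5, 'j': 9, 'w': 5, 'i': 3, 't': 6, 'r': 9}
info['j'] = info['b']+4 = 9 → {'b': 5, 'j': 9, 'w': 5, 'i': 3, 't': 6, 'r': 9}
del 'j' → {'b': 5, 'w': 5, 'i': 3, 't': 6, 'r': 9}
info['r']*info['b'] = 9*5 = 45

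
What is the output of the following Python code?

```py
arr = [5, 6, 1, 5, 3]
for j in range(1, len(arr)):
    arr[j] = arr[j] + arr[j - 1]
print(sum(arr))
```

j=1: arr[1] = 6+5 = 11 → [5, 11, 1, 5, 3]
j=2: arr[2] = 1+11 = 12 → [5, 11, 12, 5, 3]
j=3: arr[3] = 5+12 = 17 → [5, 11, 12, 17, 3]
j=4: arr[4] = 3+17 = 20 → [5, 11, 12, 17, 20]
sum = 65

65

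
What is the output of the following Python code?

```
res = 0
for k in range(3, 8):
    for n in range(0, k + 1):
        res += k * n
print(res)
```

k=3,n=0: res = 0+0 = 0
k=3,n=1: res = 0+3 = 3
k=3,n=2: res = 3+6 = 9
k=3,n=3: res = 9+9 = 18
k=4,n=0: res = 18+0 = 18
k=4,n=1: res = 18+4 = 22
k=4,n=2: res = 22+8 = 30
k=4,n=3: res = 30+12 = 42
k=4,n=4: res = 42+16 = 58
k=5,n=0: res = 58+0 = 58
k=5,n=1: res = 58+5 = 63
k=5,n=2: res = 63+10 = 73
k=5,n=3: res = 73+15 = 88
k=5,n=4: res = 88+20 = 108
k=5,n=5: res = 108+25 = 133
k=6,n=0: res = 133+0 = 133
k=6,n=1: res = 133+6 = 139
k=6,n=2: res = 139+12 = 151
k=6,n=3: res = 151+18 = 169
k=6,n=4: res = 169+24 = 193
k=6,n=5: res = 193+30 = 223
k=6,n=6: res = 223+36 = 259
k=7,n=0: res = 259+0 = 259
k=7,n=1: res = 259+7 = 266
k=7,n=2: res = 266+14 = 280
k=7,n=3: res = 280+21 = 301
k=7,n=4: res = 301+28 = 329
k=7,n=5: res = 329+35 = 364
k=7,n=6: res = 364+42 = 406
k=7,n=7: res = 406+49 = 455

455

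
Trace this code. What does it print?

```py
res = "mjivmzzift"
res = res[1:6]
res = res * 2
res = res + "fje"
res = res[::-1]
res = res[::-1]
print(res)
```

slice [1:6] → 'jivmz'
repeat ×2 → 'jivmzjivmz'
+ 'fje' → 'jivmzjivmzfje'
reverse → 'ejfzmvijzmvij'
reverse → 'jivmzjivmzfje'

jivmzjivmzfje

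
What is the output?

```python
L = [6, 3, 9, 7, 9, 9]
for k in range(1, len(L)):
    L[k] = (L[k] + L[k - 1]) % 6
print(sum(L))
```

15

k=1: L[1] = (3+6)%6 = 3 → [6, 3, 9, 7, 9, 9]
k=2: L[2] = (9+3)%6 = 0 → [6, 3, 0, 7, 9, 9]
k=3: L[3] = (7+0)%6 = 1 → [6, 3, 0, 1, 9, 9]
k=4: L[4] = (9+1)%6 = 4 → [6, 3, 0, 1, 4, 9]
k=5: L[5] = (9+4)%6 = 1 → [6, 3, 0, 1, 4, 1]
sum = 15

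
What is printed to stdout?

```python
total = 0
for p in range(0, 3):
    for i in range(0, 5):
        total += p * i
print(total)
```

30

p=0,i=0: total = 0+0 = 0
p=0,i=1: total = 0+0 = 0
p=0,i=2: total = 0+0 = 0
p=0,i=3: total = 0+0 = 0
p=0,i=4: total = 0+0 = 0
p=1,i=0: total = 0+0 = 0
p=1,i=1: total = 0+1 = 1
p=1,i=2: total = 1+2 = 3
p=1,i=3: total = 3+3 = 6
p=1,i=4: total = 6+4 = 10
p=2,i=0: total = 10+0 = 10
p=2,i=1: total = 10+2 = 12
p=2,i=2: total = 12+4 = 16
p=2,i=3: total = 16+6 = 22
p=2,i=4: total = 22+8 = 30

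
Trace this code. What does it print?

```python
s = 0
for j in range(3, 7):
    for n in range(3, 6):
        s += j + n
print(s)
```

102

j=3,n=3: s = 0+6 = 6
j=3,n=4: s = 6+7 = 13
j=3,n=5: s = 13+8 = 21
j=4,n=3: s = 21+7 = 28
j=4,n=4: s = 28+8 = 36
j=4,n=5: s = 36+9 = 45
j=5,n=3: s = 45+8 = 53
j=5,n=4: s = 53+9 = 62
j=5,n=5: s = 62+10 = 72
j=6,n=3: s = 72+9 = 81
j=6,n=4: s = 81+10 = 91
j=6,n=5: s = 91+11 = 102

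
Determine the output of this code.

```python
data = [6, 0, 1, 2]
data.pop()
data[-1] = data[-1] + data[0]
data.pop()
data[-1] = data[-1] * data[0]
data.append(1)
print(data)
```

[6, 0, 1]

pop() removes 2 → [6, 0, 1]
data[-1] = data[-1]+data[0] = 1+6 = 7 → [6, 0, 7]
pop() removes 7 → [6, 0]
data[-1] = data[-1]*data[0] = 0*6 = 0 → [6, 0]
append 1 → [6, 0, 1]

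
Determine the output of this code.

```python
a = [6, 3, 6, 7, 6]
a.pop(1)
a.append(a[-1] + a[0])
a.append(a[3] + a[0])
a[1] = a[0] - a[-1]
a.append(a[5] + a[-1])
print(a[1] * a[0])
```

pop(1) removes 3 → [6, 6, 7, 6]
append a[-1]+a[0] = 6+6 = 12 → [6, 6, 7, 6, 12]
append a[3]+a[0] = 6+6 = 12 → [6, 6, 7, 6, 12, 12]
a[1] = a[0]-a[-1] = 6-12 = -6 → [6, -6, 7, 6, 12, 12]
append a[5]+a[-1] = 12+12 = 24 → [6, -6, 7, 6, 12, 12, 24]
a[1]*a[0] = (-6)*6 = -36

-36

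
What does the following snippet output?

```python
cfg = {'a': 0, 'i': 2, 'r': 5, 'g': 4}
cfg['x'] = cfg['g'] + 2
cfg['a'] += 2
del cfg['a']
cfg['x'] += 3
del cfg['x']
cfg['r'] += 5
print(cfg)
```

{'i': 2, 'r': 10, 'g': 4}

cfg['x'] = cfg['g']+2 = 6 → {'a': 0, 'i': 2, 'r': 5, 'g': 4, 'x': 6}
cfg['a'] = 0+2 = 2 → {'a': 2, 'i': 2, 'r': 5, 'g': 4, 'x': 6}
del 'a' → {'i': 2, 'r': 5, 'g': 4, 'x': 6}
cfg['x'] = 6+3 = 9 → {'i': 2, 'r': 5, 'g': 4, 'x': 9}
del 'x' → {'i': 2, 'r': 5, 'g': 4}
cfg['r'] = 5+5 = 10 → {'i': 2, 'r': 10, 'g': 4}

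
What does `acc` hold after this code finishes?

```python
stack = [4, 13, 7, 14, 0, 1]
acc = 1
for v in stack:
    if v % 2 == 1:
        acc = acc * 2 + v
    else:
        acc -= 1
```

v=4: not odd, acc = 1-1 = 0
v=13: odd, acc = 0*2+13 = 13
v=7: odd, acc = 13*2+7 = 33
v=14: not odd, acc = 33-1 = 32
v=0: not odd, acc = 32-1 = 31
v=1: odd, acc = 31*2+1 = 63

63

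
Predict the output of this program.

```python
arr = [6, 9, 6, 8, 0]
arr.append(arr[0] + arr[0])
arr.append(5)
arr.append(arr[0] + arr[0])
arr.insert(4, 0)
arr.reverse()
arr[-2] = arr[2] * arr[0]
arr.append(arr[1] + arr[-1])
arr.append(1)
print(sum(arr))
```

205

append arr[0]+arr[0] = 6+6 = 12 → [6, 9, 6, 8, 0, 12]
append 5 → [6, 9, 6, 8, 0, 12, 5]
append arr[0]+arr[0] = 6+6 = 12 → [6, 9, 6, 8, 0, 12, 5, 12]
insert 0 at 4 → [6, 9, 6, 8, 0, 0, 12, 5, 12]
reverse → [12, 5, 12, 0, 0, 8, 6, 9, 6]
arr[-2] = arr[2]*arr[0] = 12*12 = 144 → [12, 5, 12, 0, 0, 8, 6, 144, 6]
append arr[1]+arr[-1] = 5+6 = 11 → [12, 5, 12, 0, 0, 8, 6, 144, 6, 11]
append 1 → [12, 5, 12, 0, 0, 8, 6, 144, 6, 11, 1]
sum = 205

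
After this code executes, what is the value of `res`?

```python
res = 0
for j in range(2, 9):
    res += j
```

j=2: res = 0+2 = 2
j=3: res = 2+3 = 5
j=4: res = 5+4 = 9
j=5: res = 9+5 = 14
j=6: res = 14+6 = 20
j=7: res = 20+7 = 27
j=8: res = 27+8 = 35

35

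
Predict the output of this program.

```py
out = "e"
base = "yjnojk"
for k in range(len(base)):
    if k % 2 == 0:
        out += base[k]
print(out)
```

eynj

k=0: add 'y' → 'ey'
k=1: skip
k=2: add 'n' → 'eyn'
k=3: skip
k=4: add 'j' → 'eynj'
k=5: skip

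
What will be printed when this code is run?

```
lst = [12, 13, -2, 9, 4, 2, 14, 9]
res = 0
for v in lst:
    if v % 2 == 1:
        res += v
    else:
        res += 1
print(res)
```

36

v=12: not odd, res = 0+1 = 1
v=13: odd, res = 1+13 = 14
v=-2: not odd, res = 14+1 = 15
v=9: odd, res = 15+9 = 24
v=4: not odd, res = 24+1 = 25
v=2: not odd, res = 25+1 = 26
v=14: not odd, res = 26+1 = 27
v=9: odd, res = 27+9 = 36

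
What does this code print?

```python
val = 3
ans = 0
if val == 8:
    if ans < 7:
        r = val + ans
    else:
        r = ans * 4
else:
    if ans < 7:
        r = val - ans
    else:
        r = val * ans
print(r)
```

3

val=3, ans=0
val == 8 is False; ans < 7 is True
→ r = val - ans = 3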